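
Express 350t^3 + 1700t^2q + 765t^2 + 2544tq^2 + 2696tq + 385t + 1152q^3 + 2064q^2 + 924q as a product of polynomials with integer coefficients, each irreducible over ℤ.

Group: 14t(25t^2 + 100tq + 35t + 96q^2 + 84q) + (12q + 11)(25t^2 + 100tq + 35t + 96q^2 + 84q); both groups contain (25t^2 + 100tq + 35t + 96q^2 + 84q), so (14t + 12q + 11) is a factor with cofactor 25t^2 + 100tq + 35t + 96q^2 + 84q.
The cofactor groups again: 25t^2 + 100tq + 35t + 96q^2 + 84q = 5t(5t + 12q) + (8q + 7)(5t + 12q); both groups contain (5t + 12q), giving (5t + 8q + 7)(5t + 12q).

(14t + 12q + 11)(5t + 12q)(5t + 8q + 7)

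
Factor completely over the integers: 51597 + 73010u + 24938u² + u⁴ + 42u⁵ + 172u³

Among the possible rational roots, u = −13/7 is a root, so (7u + 13) divides it; the quotient is 6u⁴ − 11u³ + 45u² + 3479u + 3969.
Then u = −7 is a root, giving the factor (u + 7) and quotient 6u³ − 53u² + 416u + 567.
Then u = −7/6 is a root, giving the factor (6u + 7) and quotient u² − 10u + 81.
The quadratic u² − 10u + 81 has discriminant −224 < 0 and is irreducible over ℤ.

(6u + 7)(7u + 13)(u + 7)(u² − 10u + 81)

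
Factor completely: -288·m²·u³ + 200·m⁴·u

8·m²·u·(5·m + 6·u)·(5·m - 6·u)

Factor out 8·m²·u, leaving 25·m² - 36·u², which is a difference of two squares.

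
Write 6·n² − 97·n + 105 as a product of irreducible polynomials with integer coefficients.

Need a pair with product 6·105 = 630 and sum −97: that's −7 and −90.
Split the middle term: 6·n² − 7·n − 90·n + 105 = n·(6·n − 7) − 15·(6·n − 7).

(6·n − 7)·(n − 15)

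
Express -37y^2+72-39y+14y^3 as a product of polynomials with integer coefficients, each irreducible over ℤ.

By the rational root theorem, y = 8/7 is a root, giving the factor (7y-8) and quotient 2y^2-3y-9.
The remaining quadratic factors as (2y+3)(y-3).

(2y+3)(7y-8)(y-3)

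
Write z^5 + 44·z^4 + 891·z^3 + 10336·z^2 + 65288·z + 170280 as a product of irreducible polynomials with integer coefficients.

Testing divisors of the constant over divisors of the leading coefficient, z = −11 is a root, giving the factor (z + 11) and quotient z^4 + 33·z^3 + 528·z^2 + 4528·z + 15480.
Continuing, z = −9 is a root, so (z + 9) divides it; the quotient is z^3 + 24·z^2 + 312·z + 1720.
Next, z = −10 is a root, giving the factor (z + 10) and quotient z^2 + 14·z + 172.
The quadratic z^2 + 14·z + 172 has discriminant −492 < 0 and is irreducible over ℤ.

(z + 10)·(z + 11)·(z + 9)·(z^2 + 14·z + 172)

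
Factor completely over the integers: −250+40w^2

10(2w+5)(2w−5)

Every term has a factor of 10. Then 4w^2−25 = (2w)² − (5)².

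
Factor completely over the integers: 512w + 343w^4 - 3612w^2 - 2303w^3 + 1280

Testing divisors of the constant over divisors of the leading coefficient, w = 4/7 is a root, giving the factor (7w - 4) and quotient 49w^3 - 301w^2 - 688w - 320.
Next, w = 8 is a root, so (w - 8) divides it; the quotient is 49w^2 + 91w + 40.
The remaining quadratic factors as (7w + 8)(7w + 5).

(7w + 5)(7w + 8)(7w - 4)(w - 8)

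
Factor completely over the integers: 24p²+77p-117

(3p+13)(8p-9)

Need a pair with product 24·(-117) = -2808 and sum 77: that's -27 and 104.
Split the middle term: 24p²-27p + 104p-117 = 3p(8p-9) + 13(8p-9).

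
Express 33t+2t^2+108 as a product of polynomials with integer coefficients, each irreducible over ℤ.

(2t+9)(t+12)

Need a pair with product 2·108 = 216 and sum 33: that's 9 and 24.
Split the middle term: 2t^2+9t + 24t+108 = t(2t+9) + 12(2t+9).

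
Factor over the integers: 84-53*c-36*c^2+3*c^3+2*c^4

By the rational root theorem, c = -7/2 is a root, so (2*c+7) is a factor; dividing leaves c^3-2*c^2-11*c+12.
Next, c = -3 is a root, so (c+3) divides it; the quotient is c^2-5*c+4.
The remaining quadratic factors as (c-4)(c-1).

(2*c+7)*(c+3)*(c-1)*(c-4)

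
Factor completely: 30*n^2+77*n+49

Need a pair with product 30·49 = 1470 and sum 77: that's 42 and 35.
Split the middle term: 30*n^2+42*n + 35*n+49 = 6*n*(5*n+7) + 7*(5*n+7).

(5*n+7)*(6*n+7)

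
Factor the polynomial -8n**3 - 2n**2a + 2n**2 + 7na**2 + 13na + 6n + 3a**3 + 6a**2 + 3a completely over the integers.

-(n - a - 1)(4n + 3a + 3)(2n + a)

Group: n(-8n**2 - 10na - 6n - 3a**2 - 3a) + (-a - 1)(-8n**2 - 10na - 6n - 3a**2 - 3a); both groups contain (-8n**2 - 10na - 6n - 3a**2 - 3a), so (n - a - 1) is a factor with cofactor -8n**2 - 10na - 6n - 3a**2 - 3a.
The cofactor groups again: -8n**2 - 10na - 6n - 3a**2 - 3a = -2n(4n + 3a + 3) - a(4n + 3a + 3); both groups contain (4n + 3a + 3), giving -(2n + a)(4n + 3a + 3).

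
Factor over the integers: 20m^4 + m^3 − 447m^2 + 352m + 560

Testing divisors of the constant over divisors of the leading coefficient, m = 4 is a root, giving the factor (m − 4) and quotient 20m^3 + 81m^2 − 123m − 140.
Then m = −5 is a root, giving the factor (m + 5) and quotient 20m^2 − 19m − 28.
The remaining quadratic factors as (4m − 7)(5m + 4).

(4m − 7)(5m + 4)(m + 5)(m − 4)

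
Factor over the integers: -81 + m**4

Write as (m**2)² − (9)², then factor m**2 - 9 once more.

(m + 3)(m - 3)(m**2 + 9)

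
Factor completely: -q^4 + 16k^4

(2k + q)(2k - q)(4k^2 + q^2)

(2k)⁴ − (q)⁴ = ((2k)² − (q)²)((2k)² + (q)²); the first factor splits again, the second (4k^2 + q^2) is irreducible.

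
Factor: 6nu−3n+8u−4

(2u−1)(3n+4)

Group as (6nu−3n) + (8u−4) = 3n(2u−1) + 4(2u−1).
Both groups share the factor (2u−1).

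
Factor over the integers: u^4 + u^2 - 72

Substitute w = u^2 to get a quadratic in w, then factor.
u^2 - 8 is irreducible over ℤ (8 is not a perfect square).
u^2 + 9 is irreducible over ℤ (sum of squares).

(u^2 + 9)·(u^2 - 8)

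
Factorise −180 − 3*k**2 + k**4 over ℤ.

(k**2 + 12)*(k**2 − 15)

Substitute u = k**2 to get a quadratic in u, then factor.
k**2 + 12 is irreducible over ℤ (always positive, so no real roots).
k**2 − 15 is irreducible over ℤ (15 is not a perfect square).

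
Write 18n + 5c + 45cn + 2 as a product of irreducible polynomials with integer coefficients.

(5c + 2)(9n + 1)

Group as (45cn + 5c) + (18n + 2) = 5c(9n + 1) + 2(9n + 1).
Both groups share the factor (9n + 1).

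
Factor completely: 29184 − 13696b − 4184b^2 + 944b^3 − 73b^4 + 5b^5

Among the possible rational roots, b = 8/5 is a root, so (5b − 8) is a factor; dividing leaves b^4 − 13b^3 + 168b^2 − 568b − 3648.
Next, b = 8 is a root, so (b − 8) divides it; the quotient is b^3 − 5b^2 + 128b + 456.
Then b = −3 is a root, giving the factor (b + 3) and quotient b^2 − 8b + 152.
The quadratic b^2 − 8b + 152 has discriminant −544 < 0 and is irreducible over ℤ.

(5b − 8)(b + 3)(b − 8)(b^2 − 8b + 152)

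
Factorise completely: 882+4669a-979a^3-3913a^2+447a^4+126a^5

By the rational root theorem, a = 9/7 is a root, so (7a-9) is a factor; dividing leaves 18a^4+87a^3-28a^2-595a-98.
Then a = 7/3 is a root, so (3a-7) divides it; the quotient is 6a^3+43a^2+91a+14.
Then a = -1/6 is a root, giving the factor (6a+1) and quotient a^2+7a+14.
The quadratic a^2+7a+14 has discriminant -7 < 0 and is irreducible over ℤ.

(3a-7)(6a+1)(7a-9)(a^2+7a+14)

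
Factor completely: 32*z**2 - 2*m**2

2*(4*z - m)*(4*z + m)

Every term has a factor of 2. Then 16*z**2 - m**2 = (4*z)² − (m)².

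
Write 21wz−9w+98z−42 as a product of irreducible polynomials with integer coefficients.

(3w+14)(7z−3)

Group as (21wz−9w) + (98z−42) = 3w(7z−3) + 14(7z−3).
Both groups share the factor (7z−3).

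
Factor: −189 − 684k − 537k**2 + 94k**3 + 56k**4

By the rational root theorem, k = −7/2 is a root, giving the factor (2k + 7) and quotient 28k**3 − 51k**2 − 90k − 27.
Continuing, k = −3/4 is a root, so (4k + 3) is a factor; dividing leaves 7k**2 − 18k − 9.
The remaining quadratic factors as (k − 3)(7k + 3).

(2k + 7)(4k + 3)(7k + 3)(k − 3)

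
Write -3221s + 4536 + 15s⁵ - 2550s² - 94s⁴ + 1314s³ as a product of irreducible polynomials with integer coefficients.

(3s - 8)(5s + 7)(s - 1)(s² - 4s + 81)

Testing divisors of the constant over divisors of the leading coefficient, s = -7/5 is a root, so (5s + 7) divides it; the quotient is 3s⁴ - 23s³ + 295s² - 923s + 648.
Continuing, s = 8/3 is a root, giving the factor (3s - 8) and quotient s³ - 5s² + 85s - 81.
Next, s = 1 is a root, so (s - 1) is a factor; dividing leaves s² - 4s + 81.
The quadratic s² - 4s + 81 has discriminant -308 < 0 and is irreducible over ℤ.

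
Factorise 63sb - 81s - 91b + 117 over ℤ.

Group as (63sb - 81s) + (-91b + 117) = 9s(7b - 9) - 13(7b - 9).
Both groups share the factor (7b - 9).

(7b - 9)(9s - 13)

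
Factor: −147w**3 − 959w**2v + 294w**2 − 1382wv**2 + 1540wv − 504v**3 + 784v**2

−(3w + 14v)(7w + 4v)(7w + 9v − 14)

Group: 7w(−21w**2 − 125wv + 42w − 126v**2 + 196v) + 4v(−21w**2 − 125wv + 42w − 126v**2 + 196v); both groups contain (−21w**2 − 125wv + 42w − 126v**2 + 196v), so (7w + 4v) is a factor with cofactor −21w**2 − 125wv + 42w − 126v**2 + 196v.
The cofactor groups again: −21w**2 − 125wv + 42w − 126v**2 + 196v = −7w(3w + 14v) + (−9v + 14)(3w + 14v); both groups contain (3w + 14v), giving −(7w + 9v − 14)(3w + 14v).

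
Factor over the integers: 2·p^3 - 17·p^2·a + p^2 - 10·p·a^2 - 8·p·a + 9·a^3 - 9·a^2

Group: p·(2·p^2 - 19·p·a + p + 9·a^2 - 9·a) + a·(2·p^2 - 19·p·a + p + 9·a^2 - 9·a); both groups contain (2·p^2 - 19·p·a + p + 9·a^2 - 9·a), so (p + a) is a factor with cofactor 2·p^2 - 19·p·a + p + 9·a^2 - 9·a.
The cofactor groups again: 2·p^2 - 19·p·a + p + 9·a^2 - 9·a = p·(2·p - a + 1) - 9·a·(2·p - a + 1); both groups contain (2·p - a + 1), giving (p - 9·a)·(2·p - a + 1).

(p - 9·a)·(2·p - a + 1)·(p + a)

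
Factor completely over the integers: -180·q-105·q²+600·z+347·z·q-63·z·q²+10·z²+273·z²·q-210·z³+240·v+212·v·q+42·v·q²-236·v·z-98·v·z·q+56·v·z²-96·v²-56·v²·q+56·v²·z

Group: 4·v·(14·v·z-14·v·q-24·v-21·z²+21·z·q+z+35·q+60) + (10·z-3·q)·(14·v·z-14·v·q-24·v-21·z²+21·z·q+z+35·q+60); both groups contain (14·v·z-14·v·q-24·v-21·z²+21·z·q+z+35·q+60), so (4·v+10·z-3·q) is a factor with cofactor 14·v·z-14·v·q-24·v-21·z²+21·z·q+z+35·q+60.
The cofactor groups again: 14·v·z-14·v·q-24·v-21·z²+21·z·q+z+35·q+60 = 2·v·(7·z-7·q-12) + (-3·z-5)·(7·z-7·q-12); both groups contain (7·z-7·q-12), giving (2·v-3·z-5)·(7·z-7·q-12).

(4·v+10·z-3·q)·(7·z-7·q-12)·(2·v-3·z-5)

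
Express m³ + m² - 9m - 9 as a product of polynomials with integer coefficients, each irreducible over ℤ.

Trying the rational-root candidates, m = 3 is a root, giving the factor (m - 3) and quotient m² + 4m + 3.
The remaining quadratic factors as (m + 3)(m + 1).

(m + 1)(m + 3)(m - 3)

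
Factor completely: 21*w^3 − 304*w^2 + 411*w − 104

(3*w − 1)*(7*w − 8)*(w − 13)

Trying the rational-root candidates, w = 8/7 is a root, giving the factor (7*w − 8) and quotient 3*w^2 − 40*w + 13.
The remaining quadratic factors as (3*w − 1)(w − 13).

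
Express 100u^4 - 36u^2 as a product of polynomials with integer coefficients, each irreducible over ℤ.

Every term has a factor of 4u^2. Then 25u^2 - 9 = (5u)² − (3)².

4u^2(5u + 3)(5u - 3)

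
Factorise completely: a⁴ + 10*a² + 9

(a² + 1)*(a² + 9)

Substitute u = a² to get a quadratic in u, then factor.
a² + 9 is irreducible over ℤ (sum of squares).
a² + 1 is irreducible over ℤ (sum of squares).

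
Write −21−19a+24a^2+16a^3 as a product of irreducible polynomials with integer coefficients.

Trying the rational-root candidates, a = −7/4 is a root, giving the factor (4a+7) and quotient 4a^2−a−3.
The remaining quadratic factors as (4a+3)(a−1).

(4a+3)(4a+7)(a−1)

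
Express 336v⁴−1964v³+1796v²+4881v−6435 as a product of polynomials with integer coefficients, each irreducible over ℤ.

By the rational root theorem, v = −11/7 is a root, giving the factor (7v+11) and quotient 48v³−356v²+816v−585.
Next, v = 13/6 is a root, so (6v−13) divides it; the quotient is 8v²−42v+45.
The remaining quadratic factors as (2v−3)(4v−15).

(2v−3)(4v−15)(6v−13)(7v+11)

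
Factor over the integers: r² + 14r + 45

(r + 5)(r + 9)

Two integers with product 45 and sum 14 are 5 and 9.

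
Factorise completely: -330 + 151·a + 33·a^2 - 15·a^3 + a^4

Trying the rational-root candidates, a = 11 is a root, giving the factor (a - 11) and quotient a^3 - 4·a^2 - 11·a + 30.
Continuing, a = 2 is a root, giving the factor (a - 2) and quotient a^2 - 2·a - 15.
The remaining quadratic factors as (a - 5)(a + 3).

(a + 3)·(a - 11)·(a - 2)·(a - 5)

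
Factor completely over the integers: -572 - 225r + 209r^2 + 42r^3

Trying the rational-root candidates, r = -4/3 is a root, so (3r + 4) divides it; the quotient is 14r^2 + 51r - 143.
The remaining quadratic factors as (7r - 13)(2r + 11).

(2r + 11)(3r + 4)(7r - 13)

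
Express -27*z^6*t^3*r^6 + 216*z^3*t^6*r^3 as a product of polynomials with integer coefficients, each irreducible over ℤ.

-27*r^3*t^3*z^3*(z*r - 2*t)*(z^2*r^2 + 2*z*t*r + 4*t^2)

Factor out 27*z^3*t^3*r^3 first: what remains is -z^3*r^3 + 8*t^3.
Recognize a difference of cubes with the parts 2*t and z*r.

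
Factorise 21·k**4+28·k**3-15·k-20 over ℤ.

(3·k+4)·(7·k**3-5)

Group as (21·k**4-15·k) + (28·k**3-20) = 3·k·(7·k**3-5) + 4·(7·k**3-5).
Both groups share the factor (7·k**3-5).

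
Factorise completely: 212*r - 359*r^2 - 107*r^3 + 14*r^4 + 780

Among the possible rational roots, r = 10 is a root, giving the factor (r - 10) and quotient 14*r^3 + 33*r^2 - 29*r - 78.
Continuing, r = 3/2 is a root, giving the factor (2*r - 3) and quotient 7*r^2 + 27*r + 26.
The remaining quadratic factors as (r + 2)(7*r + 13).

(2*r - 3)*(7*r + 13)*(r + 2)*(r - 10)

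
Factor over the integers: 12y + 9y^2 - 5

Need a pair with product 9·(-5) = -45 and sum 12: that's -3 and 15.
Split the middle term: 9y^2 - 3y + 15y - 5 = 3y(3y - 1) + 5(3y - 1).

(3y + 5)(3y - 1)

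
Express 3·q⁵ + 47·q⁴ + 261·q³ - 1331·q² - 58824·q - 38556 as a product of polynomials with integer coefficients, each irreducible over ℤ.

By the rational root theorem, q = -14 is a root, so (q + 14) is a factor; dividing leaves 3·q⁴ + 5·q³ + 191·q² - 4005·q - 2754.
Continuing, q = -2/3 is a root, so (3·q + 2) divides it; the quotient is q³ + q² + 63·q - 1377.
Next, q = 9 is a root, giving the factor (q - 9) and quotient q² + 10·q + 153.
The quadratic q² + 10·q + 153 has discriminant -512 < 0 and is irreducible over ℤ.

(3·q + 2)·(q + 14)·(q - 9)·(q² + 10·q + 153)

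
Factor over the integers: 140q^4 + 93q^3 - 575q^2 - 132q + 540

Testing divisors of the constant over divisors of the leading coefficient, q = -2 is a root, so (q + 2) is a factor; dividing leaves 140q^3 - 187q^2 - 201q + 270.
Next, q = 5/4 is a root, giving the factor (4q - 5) and quotient 35q^2 - 3q - 54.
The remaining quadratic factors as (7q - 9)(5q + 6).

(4q - 5)(5q + 6)(7q - 9)(q + 2)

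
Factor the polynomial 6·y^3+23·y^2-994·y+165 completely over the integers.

(6·y-1)·(y+15)·(y-11)

Trying the rational-root candidates, y = -15 is a root, so (y+15) is a factor; dividing leaves 6·y^2-67·y+11.
The remaining quadratic factors as (y-11)(6·y-1).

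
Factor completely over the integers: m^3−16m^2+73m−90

(m−2)(m−5)(m−9)

Testing divisors of the constant over divisors of the leading coefficient, m = 5 is a root, so (m−5) is a factor; dividing leaves m^2−11m+18.
The remaining quadratic factors as (m−2)(m−9).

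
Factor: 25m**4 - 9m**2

m**2(5m + 3)(5m - 3)

Pull out the common factor m**2, leaving 25m**2 - 9.
Recognize a difference of squares with the parts 5m and 3.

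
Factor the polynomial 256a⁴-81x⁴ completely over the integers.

(4a+3x)(4a-3x)(16a²+9x²)

Write as (16a²)² − (9x²)², then factor 16a²-9x² once more.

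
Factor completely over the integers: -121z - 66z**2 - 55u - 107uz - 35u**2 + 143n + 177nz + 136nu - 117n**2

Group: -13n(9n - 7u - 6z - 11) + (5u + 11z)(9n - 7u - 6z - 11); both groups contain (9n - 7u - 6z - 11).

-(13n - 5u - 11z)(9n - 7u - 6z - 11)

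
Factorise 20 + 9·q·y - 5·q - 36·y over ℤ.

Group as (9·q·y - 5·q) + (-36·y + 20) = q·(9·y - 5) - 4·(9·y - 5).
Both groups share the factor (9·y - 5).

(9·y - 5)·(q - 4)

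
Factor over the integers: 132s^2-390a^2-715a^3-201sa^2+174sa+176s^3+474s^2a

(11s-13a)(8s+11a+6)(2s+5a)

Group: 8s(22s^2+29sa-65a^2) + (11a+6)(22s^2+29sa-65a^2); both groups contain (22s^2+29sa-65a^2), so (8s+11a+6) is a factor with cofactor 22s^2+29sa-65a^2.
The cofactor groups again: 22s^2+29sa-65a^2 = 11s(2s+5a) - 13a(2s+5a); both groups contain (2s+5a), giving (11s-13a)(2s+5a).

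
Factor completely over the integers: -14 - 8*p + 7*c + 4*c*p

Group as (4*c*p + 7*c) + (-8*p - 14) = c*(4*p + 7) - 2*(4*p + 7).
Both groups share the factor (4*p + 7).

(4*p + 7)*(c - 2)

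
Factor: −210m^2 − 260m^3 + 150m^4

10m^2(3m − 7)(5m + 3)

Pull out the common factor 10m^2, then factor the remaining trinomial.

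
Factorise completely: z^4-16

(z)⁴ − (2)⁴ = ((z)² − (2)²)((z)² + (2)²); the first factor splits again, the second (z^2+4) is irreducible.

(z+2)(z-2)(z^2+4)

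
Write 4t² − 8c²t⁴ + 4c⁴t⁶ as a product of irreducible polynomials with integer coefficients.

Factor out 4t² first: what remains is c⁴t⁴ − 2c²t² + 1.
Recognize a perfect-square trinomial with the parts 1 and c²t².
−c²t² + 1 is again a difference of squares: (−ct + 1)(ct + 1).

4t²(ct + 1)²(ct − 1)²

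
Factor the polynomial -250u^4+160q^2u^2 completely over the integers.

Pull out the common factor 10u^2; 16q^2-25u^2 is a difference of squares.

10u^2(4q+5u)(4q-5u)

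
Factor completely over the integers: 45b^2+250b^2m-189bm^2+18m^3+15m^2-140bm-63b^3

-(7b-6m-5)(9b-m)(b-3m)

Group: 7b(-9b^2+28bm-3m^2) + (-6m-5)(-9b^2+28bm-3m^2); both groups contain (-9b^2+28bm-3m^2), so (7b-6m-5) is a factor with cofactor -9b^2+28bm-3m^2.
The cofactor groups again: -9b^2+28bm-3m^2 = -b(9b-m) + 3m(9b-m); both groups contain (9b-m), giving -(b-3m)(9b-m).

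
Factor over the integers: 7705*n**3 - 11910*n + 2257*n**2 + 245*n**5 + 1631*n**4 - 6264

(5*n - 6)*(7*n + 4)*(7*n + 9)*(n**2 + 6*n + 29)

Trying the rational-root candidates, n = -4/7 is a root, so (7*n + 4) is a factor; dividing leaves 35*n**4 + 213*n**3 + 979*n**2 - 237*n - 1566.
Continuing, n = -9/7 is a root, so (7*n + 9) is a factor; dividing leaves 5*n**3 + 24*n**2 + 109*n - 174.
Continuing, n = 6/5 is a root, so (5*n - 6) divides it; the quotient is n**2 + 6*n + 29.
The quadratic n**2 + 6*n + 29 has discriminant -80 < 0 and is irreducible over ℤ.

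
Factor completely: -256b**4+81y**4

(3y-4b)(3y+4b)(9y**2+16b**2)

Difference of squares twice: with A = 3y and B = 4b, A⁴ − B⁴ = (A² − B²)(A² + B²), and A² − B² factors again.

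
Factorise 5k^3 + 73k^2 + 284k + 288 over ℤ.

By the rational root theorem, k = -4 is a root, so (k + 4) divides it; the quotient is 5k^2 + 53k + 72.
The remaining quadratic factors as (5k + 8)(k + 9).

(5k + 8)(k + 4)(k + 9)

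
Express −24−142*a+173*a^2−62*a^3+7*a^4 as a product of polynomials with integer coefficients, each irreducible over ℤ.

By the rational root theorem, a = −1/7 is a root, so (7*a+1) is a factor; dividing leaves a^3−9*a^2+26*a−24.
Then a = 4 is a root, giving the factor (a−4) and quotient a^2−5*a+6.
The remaining quadratic factors as (a−2)(a−3).

(7*a+1)*(a−2)*(a−3)*(a−4)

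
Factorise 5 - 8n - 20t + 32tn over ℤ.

Group as (32tn - 20t) + (-8n + 5) = 4t(8n - 5) - (8n - 5).
Both groups share the factor (8n - 5).

(4t - 1)(8n - 5)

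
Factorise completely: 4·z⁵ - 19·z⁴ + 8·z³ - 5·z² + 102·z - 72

(4·z - 3)·(z - 2)·(z - 4)·(z² + 2·z + 3)

By the rational root theorem, z = 4 is a root, so (z - 4) divides it; the quotient is 4·z⁴ - 3·z³ - 4·z² - 21·z + 18.
Next, z = 2 is a root, so (z - 2) divides it; the quotient is 4·z³ + 5·z² + 6·z - 9.
Next, z = 3/4 is a root, giving the factor (4·z - 3) and quotient z² + 2·z + 3.
The quadratic z² + 2·z + 3 has discriminant -8 < 0 and is irreducible over ℤ.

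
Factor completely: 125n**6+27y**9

(3y**3+5n**2)(9y**6-15y**3n**2+25n**4)

Recognize a sum of cubes with the parts 5n**2 and 3y**3.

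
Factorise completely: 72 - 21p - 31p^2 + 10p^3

By the rational root theorem, p = 8/5 is a root, giving the factor (5p - 8) and quotient 2p^2 - 3p - 9.
The remaining quadratic factors as (p - 3)(2p + 3).

(2p + 3)(5p - 8)(p - 3)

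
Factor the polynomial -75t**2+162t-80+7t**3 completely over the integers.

Testing divisors of the constant over divisors of the leading coefficient, t = 2 is a root, giving the factor (t-2) and quotient 7t**2-61t+40.
The remaining quadratic factors as (t-8)(7t-5).

(7t-5)(t-2)(t-8)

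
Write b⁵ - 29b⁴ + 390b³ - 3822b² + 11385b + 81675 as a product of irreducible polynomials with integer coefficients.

Among the possible rational roots, b = 11 is a root, so (b - 11) divides it; the quotient is b⁴ - 18b³ + 192b² - 1710b - 7425.
Then b = -3 is a root, so (b + 3) is a factor; dividing leaves b³ - 21b² + 255b - 2475.
Then b = 15 is a root, so (b - 15) is a factor; dividing leaves b² - 6b + 165.
The quadratic b² - 6b + 165 has discriminant -624 < 0 and is irreducible over ℤ.

(b + 3)(b - 11)(b - 15)(b² - 6b + 165)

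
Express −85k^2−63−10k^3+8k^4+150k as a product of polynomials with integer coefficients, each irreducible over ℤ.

(2k+7)(4k−3)(k−1)(k−3)

Trying the rational-root candidates, k = 1 is a root, giving the factor (k−1) and quotient 8k^3−2k^2−87k+63.
Continuing, k = 3/4 is a root, so (4k−3) is a factor; dividing leaves 2k^2+k−21.
The remaining quadratic factors as (k−3)(2k+7).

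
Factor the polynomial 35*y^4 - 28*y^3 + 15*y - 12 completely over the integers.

(5*y - 4)*(7*y^3 + 3)

Group as (35*y^4 + 15*y) + (-28*y^3 - 12) = 5*y*(7*y^3 + 3) - 4*(7*y^3 + 3).
Both groups share the factor (7*y^3 + 3).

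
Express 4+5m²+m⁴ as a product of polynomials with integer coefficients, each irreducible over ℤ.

Substitute u = m² to get a quadratic in u, then factor.
m²+1 is irreducible over ℤ (sum of squares).
m²+4 is irreducible over ℤ (sum of squares).

(m²+1)(m²+4)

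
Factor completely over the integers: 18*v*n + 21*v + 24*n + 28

(3*v + 4)*(6*n + 7)

Group as (18*v*n + 21*v) + (24*n + 28) = 3*v*(6*n + 7) + 4*(6*n + 7).
Both groups share the factor (6*n + 7).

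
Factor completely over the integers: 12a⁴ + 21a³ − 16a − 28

(4a + 7)(3a³ − 4)

Group as (12a⁴ − 16a) + (21a³ − 28) = 4a(3a³ − 4) + 7(3a³ − 4).
Both groups share the factor (3a³ − 4).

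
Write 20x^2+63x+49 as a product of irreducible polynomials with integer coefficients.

(4x+7)(5x+7)

Need a pair with product 20·49 = 980 and sum 63: that's 28 and 35.
Split the middle term: 20x^2+28x + 35x+49 = 4x(5x+7) + 7(5x+7).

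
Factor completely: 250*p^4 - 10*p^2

10*p^2*(5*p + 1)*(5*p - 1)

Factor out 10*p^2, leaving 25*p^2 - 1, which is a difference of two squares.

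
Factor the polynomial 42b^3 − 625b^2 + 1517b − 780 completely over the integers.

(6b − 13)(7b − 5)(b − 12)

By the rational root theorem, b = 5/7 is a root, so (7b − 5) is a factor; dividing leaves 6b^2 − 85b + 156.
The remaining quadratic factors as (b − 12)(6b − 13).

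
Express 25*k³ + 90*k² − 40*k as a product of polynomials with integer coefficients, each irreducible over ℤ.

5*k*(5*k − 2)*(k + 4)

Pull out the common factor 5*k, then factor the remaining trinomial.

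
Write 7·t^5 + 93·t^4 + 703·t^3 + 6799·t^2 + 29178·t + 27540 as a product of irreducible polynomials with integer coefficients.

Among the possible rational roots, t = −9/7 is a root, giving the factor (7·t + 9) and quotient t^4 + 12·t^3 + 85·t^2 + 862·t + 3060.
Continuing, t = −5 is a root, so (t + 5) divides it; the quotient is t^3 + 7·t^2 + 50·t + 612.
Continuing, t = −9 is a root, so (t + 9) is a factor; dividing leaves t^2 − 2·t + 68.
The quadratic t^2 − 2·t + 68 has discriminant −268 < 0 and is irreducible over ℤ.

(7·t + 9)·(t + 5)·(t + 9)·(t^2 − 2·t + 68)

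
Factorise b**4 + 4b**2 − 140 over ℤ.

(b**2 + 14)(b**2 − 10)

Substitute u = b**2 to get a quadratic in u, then factor.
b**2 + 14 is irreducible over ℤ (always positive, so no real roots).
b**2 − 10 is irreducible over ℤ (10 is not a perfect square).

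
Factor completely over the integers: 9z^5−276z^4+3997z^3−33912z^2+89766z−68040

(3z−4)(3z−7)(z−15)(z^2−12z+162)

Testing divisors of the constant over divisors of the leading coefficient, z = 7/3 is a root, so (3z−7) divides it; the quotient is 3z^4−85z^3+1134z^2−8658z+9720.
Continuing, z = 15 is a root, giving the factor (z−15) and quotient 3z^3−40z^2+534z−648.
Then z = 4/3 is a root, so (3z−4) divides it; the quotient is z^2−12z+162.
The quadratic z^2−12z+162 has discriminant −504 < 0 and is irreducible over ℤ.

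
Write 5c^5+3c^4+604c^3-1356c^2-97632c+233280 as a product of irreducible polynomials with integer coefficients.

By the rational root theorem, c = 9 is a root, so (c-9) divides it; the quotient is 5c^4+48c^3+1036c^2+7968c-25920.
Next, c = -10 is a root, so (c+10) is a factor; dividing leaves 5c^3-2c^2+1056c-2592.
Then c = 12/5 is a root, so (5c-12) is a factor; dividing leaves c^2+2c+216.
The quadratic c^2+2c+216 has discriminant -860 < 0 and is irreducible over ℤ.

(5c-12)(c+10)(c-9)(c^2+2c+216)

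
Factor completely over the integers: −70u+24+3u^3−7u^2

(3u−1)(u+4)(u−6)

Trying the rational-root candidates, u = −4 is a root, so (u+4) is a factor; dividing leaves 3u^2−19u+6.
The remaining quadratic factors as (u−6)(3u−1).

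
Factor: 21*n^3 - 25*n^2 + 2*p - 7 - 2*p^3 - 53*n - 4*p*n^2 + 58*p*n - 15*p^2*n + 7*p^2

-(p - n - 1)*(2*p + 3*n - 7)*(p + 7*n + 1)

Group: p*(-2*p^2 - 17*p*n + 5*p - 21*n^2 + 46*n + 7) + (-n - 1)*(-2*p^2 - 17*p*n + 5*p - 21*n^2 + 46*n + 7); both groups contain (-2*p^2 - 17*p*n + 5*p - 21*n^2 + 46*n + 7), so (p - n - 1) is a factor with cofactor -2*p^2 - 17*p*n + 5*p - 21*n^2 + 46*n + 7.
The cofactor groups again: -2*p^2 - 17*p*n + 5*p - 21*n^2 + 46*n + 7 = -2*p*(p + 7*n + 1) + (-3*n + 7)*(p + 7*n + 1); both groups contain (p + 7*n + 1), giving -(2*p + 3*n - 7)*(p + 7*n + 1).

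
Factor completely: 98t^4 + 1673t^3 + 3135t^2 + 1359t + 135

Among the possible rational roots, t = -3/2 is a root, so (2t + 3) divides it; the quotient is 49t^3 + 763t^2 + 423t + 45.
Then t = -1/7 is a root, so (7t + 1) is a factor; dividing leaves 7t^2 + 108t + 45.
The remaining quadratic factors as (t + 15)(7t + 3).

(2t + 3)(7t + 1)(7t + 3)(t + 15)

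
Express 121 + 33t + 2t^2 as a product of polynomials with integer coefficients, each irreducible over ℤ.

Need a pair with product 2·121 = 242 and sum 33: that's 22 and 11.
Split the middle term: 2t^2 + 22t + 11t + 121 = 2t(t + 11) + 11(t + 11).

(2t + 11)(t + 11)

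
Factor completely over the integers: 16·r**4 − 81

Write as (4·r**2)² − (9)², then factor 4·r**2 − 9 once more.

(2·r + 3)·(2·r − 3)·(4·r**2 + 9)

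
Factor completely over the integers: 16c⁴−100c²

4c²(2c+5)(2c−5)

Pull out the common factor 4c²; 4c²−25 is a difference of squares.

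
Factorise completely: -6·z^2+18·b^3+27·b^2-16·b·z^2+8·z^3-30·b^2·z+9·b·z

Group: 2·b·(9·b^2+3·b·z-2·z^2) + (-4·z+3)·(9·b^2+3·b·z-2·z^2); both groups contain (9·b^2+3·b·z-2·z^2), so (2·b-4·z+3) is a factor with cofactor 9·b^2+3·b·z-2·z^2.
The cofactor groups again: 9·b^2+3·b·z-2·z^2 = 3·b·(3·b-z) + 2·z·(3·b-z); both groups contain (3·b-z), giving (3·b+2·z)·(3·b-z).

(2·b-4·z+3)·(3·b+2·z)·(3·b-z)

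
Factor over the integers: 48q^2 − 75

3(4q + 5)(4q − 5)

Factor out 3, leaving 16q^2 − 25, which is a difference of two squares.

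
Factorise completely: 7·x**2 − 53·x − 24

(7·x + 3)·(x − 8)

Need a pair with product 7·(−24) = −168 and sum −53: that's 3 and −56.
Split the middle term: 7·x**2 + 3·x − 56·x − 24 = x·(7·x + 3) − 8·(7·x + 3).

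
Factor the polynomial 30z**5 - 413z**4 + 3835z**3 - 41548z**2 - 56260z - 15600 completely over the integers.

(5z + 2)(6z + 5)(z - 13)(z**2 - 2z + 120)

Trying the rational-root candidates, z = -5/6 is a root, giving the factor (6z + 5) and quotient 5z**4 - 73z**3 + 700z**2 - 7508z - 3120.
Then z = 13 is a root, giving the factor (z - 13) and quotient 5z**3 - 8z**2 + 596z + 240.
Next, z = -2/5 is a root, so (5z + 2) divides it; the quotient is z**2 - 2z + 120.
The quadratic z**2 - 2z + 120 has discriminant -476 < 0 and is irreducible over ℤ.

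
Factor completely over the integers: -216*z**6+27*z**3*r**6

Factor out 27*z**3 first: what remains is -8*z**3+r**6.
Recognize a difference of cubes with the parts r**2 and 2*z.

-27*z**3*(2*z-r**2)*(4*z**2+2*z*r**2+r**4)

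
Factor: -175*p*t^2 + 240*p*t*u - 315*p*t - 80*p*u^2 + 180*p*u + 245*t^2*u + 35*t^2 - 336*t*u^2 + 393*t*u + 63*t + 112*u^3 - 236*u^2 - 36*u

-(5*p - 7*u - 1)*(5*t - 4*u + 9)*(7*t - 4*u)

Group: 5*p*(-35*t^2 + 48*t*u - 63*t - 16*u^2 + 36*u) + (-7*u - 1)*(-35*t^2 + 48*t*u - 63*t - 16*u^2 + 36*u); both groups contain (-35*t^2 + 48*t*u - 63*t - 16*u^2 + 36*u), so (5*p - 7*u - 1) is a factor with cofactor -35*t^2 + 48*t*u - 63*t - 16*u^2 + 36*u.
The cofactor groups again: -35*t^2 + 48*t*u - 63*t - 16*u^2 + 36*u = -5*t*(7*t - 4*u) + (4*u - 9)*(7*t - 4*u); both groups contain (7*t - 4*u), giving -(5*t - 4*u + 9)*(7*t - 4*u).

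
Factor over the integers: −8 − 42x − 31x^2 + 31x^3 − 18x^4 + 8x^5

By the rational root theorem, x = −1/2 is a root, so (2x + 1) divides it; the quotient is 4x^4 − 11x^3 + 21x^2 − 26x − 8.
Next, x = 2 is a root, giving the factor (x − 2) and quotient 4x^3 − 3x^2 + 15x + 4.
Then x = −1/4 is a root, giving the factor (4x + 1) and quotient x^2 − x + 4.
The quadratic x^2 − x + 4 has discriminant −15 < 0 and is irreducible over ℤ.

(2x + 1)(4x + 1)(x − 2)(x^2 − x + 4)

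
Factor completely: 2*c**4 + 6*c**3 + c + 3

Group as (2*c**4 + c) + (6*c**3 + 3) = c*(2*c**3 + 1) + 3*(2*c**3 + 1).
Both groups share the factor (2*c**3 + 1).

(c + 3)*(2*c**3 + 1)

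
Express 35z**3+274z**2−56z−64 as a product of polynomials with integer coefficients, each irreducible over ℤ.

(5z+2)(7z−4)(z+8)

Testing divisors of the constant over divisors of the leading coefficient, z = −2/5 is a root, so (5z+2) divides it; the quotient is 7z**2+52z−32.
The remaining quadratic factors as (z+8)(7z−4).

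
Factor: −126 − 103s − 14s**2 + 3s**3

Trying the rational-root candidates, s = 9 is a root, so (s − 9) is a factor; dividing leaves 3s**2 + 13s + 14.
The remaining quadratic factors as (3s + 7)(s + 2).

(3s + 7)(s + 2)(s − 9)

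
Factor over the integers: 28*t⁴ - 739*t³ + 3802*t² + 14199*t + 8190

(4*t + 3)*(7*t + 13)*(t - 14)*(t - 15)

Trying the rational-root candidates, t = 14 is a root, so (t - 14) divides it; the quotient is 28*t³ - 347*t² - 1056*t - 585.
Continuing, t = 15 is a root, giving the factor (t - 15) and quotient 28*t² + 73*t + 39.
The remaining quadratic factors as (7*t + 13)(4*t + 3).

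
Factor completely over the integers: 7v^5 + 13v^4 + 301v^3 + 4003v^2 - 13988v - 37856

(7v + 13)(v + 8)(v - 4)(v^2 - 4v + 91)

Trying the rational-root candidates, v = -8 is a root, giving the factor (v + 8) and quotient 7v^4 - 43v^3 + 645v^2 - 1157v - 4732.
Next, v = -13/7 is a root, giving the factor (7v + 13) and quotient v^3 - 8v^2 + 107v - 364.
Then v = 4 is a root, so (v - 4) is a factor; dividing leaves v^2 - 4v + 91.
The quadratic v^2 - 4v + 91 has discriminant -348 < 0 and is irreducible over ℤ.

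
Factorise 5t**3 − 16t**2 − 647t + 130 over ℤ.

Testing divisors of the constant over divisors of the leading coefficient, t = 1/5 is a root, giving the factor (5t − 1) and quotient t**2 − 3t − 130.
The remaining quadratic factors as (t + 10)(t − 13).

(5t − 1)(t + 10)(t − 13)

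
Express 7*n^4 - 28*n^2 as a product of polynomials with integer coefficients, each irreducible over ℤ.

7*n^2*(n + 2)*(n - 2)

Every term has a factor of 7*n^2. Then n^2 - 4 = (n)² − (2)².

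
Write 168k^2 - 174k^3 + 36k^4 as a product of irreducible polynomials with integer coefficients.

Pull out the common factor 6k^2, then factor the remaining trinomial.

6k^2(2k - 7)(3k - 4)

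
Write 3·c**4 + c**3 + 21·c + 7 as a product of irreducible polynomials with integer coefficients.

Group as (3·c**4 + 21·c) + (c**3 + 7) = 3·c·(c**3 + 7) + (c**3 + 7).
Both groups share the factor (c**3 + 7).

(3·c + 1)·(c**3 + 7)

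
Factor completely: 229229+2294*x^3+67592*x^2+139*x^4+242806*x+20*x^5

(4*x+7)*(5*x+11)*(x+13)*(x^2−10*x+229)

Trying the rational-root candidates, x = −11/5 is a root, giving the factor (5*x+11) and quotient 4*x^4+19*x^3+417*x^2+12601*x+20839.
Then x = −13 is a root, so (x+13) is a factor; dividing leaves 4*x^3−33*x^2+846*x+1603.
Next, x = −7/4 is a root, giving the factor (4*x+7) and quotient x^2−10*x+229.
The quadratic x^2−10*x+229 has discriminant −816 < 0 and is irreducible over ℤ.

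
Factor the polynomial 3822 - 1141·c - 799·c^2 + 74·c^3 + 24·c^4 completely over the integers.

(2·c + 13)·(3·c - 14)·(4·c - 7)·(c + 3)

Among the possible rational roots, c = -13/2 is a root, so (2·c + 13) divides it; the quotient is 12·c^3 - 41·c^2 - 133·c + 294.
Next, c = 7/4 is a root, so (4·c - 7) divides it; the quotient is 3·c^2 - 5·c - 42.
The remaining quadratic factors as (3·c - 14)(c + 3).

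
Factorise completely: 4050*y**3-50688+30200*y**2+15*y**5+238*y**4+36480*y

(3*y+8)*(5*y-4)*(y+8)*(y**2+6*y+198)

Trying the rational-root candidates, y = -8 is a root, so (y+8) divides it; the quotient is 15*y**4+118*y**3+3106*y**2+5352*y-6336.
Continuing, y = -8/3 is a root, giving the factor (3*y+8) and quotient 5*y**3+26*y**2+966*y-792.
Next, y = 4/5 is a root, giving the factor (5*y-4) and quotient y**2+6*y+198.
The quadratic y**2+6*y+198 has discriminant -756 < 0 and is irreducible over ℤ.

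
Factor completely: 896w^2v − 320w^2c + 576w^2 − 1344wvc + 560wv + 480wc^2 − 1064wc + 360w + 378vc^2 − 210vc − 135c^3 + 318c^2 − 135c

(8w − 3c)(14v − 5c + 9)(8w − 9c + 5)

Group: 8w(112wv − 40wc + 72w − 42vc + 15c^2 − 27c) + (−9c + 5)(112wv − 40wc + 72w − 42vc + 15c^2 − 27c); both groups contain (112wv − 40wc + 72w − 42vc + 15c^2 − 27c), so (8w − 9c + 5) is a factor with cofactor 112wv − 40wc + 72w − 42vc + 15c^2 − 27c.
The cofactor groups again: 112wv − 40wc + 72w − 42vc + 15c^2 − 27c = 14v(8w − 3c) + (−5c + 9)(8w − 3c); both groups contain (8w − 3c), giving (14v − 5c + 9)(8w − 3c).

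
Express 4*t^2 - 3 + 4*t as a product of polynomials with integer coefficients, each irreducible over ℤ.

(2*t + 3)*(2*t - 1)

Need a pair with product 4·(-3) = -12 and sum 4: that's -2 and 6.
Split the middle term: 4*t^2 - 2*t + 6*t - 3 = 2*t*(2*t - 1) + 3*(2*t - 1).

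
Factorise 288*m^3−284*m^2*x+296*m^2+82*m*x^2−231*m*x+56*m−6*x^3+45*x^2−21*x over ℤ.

(4*m−2*x+1)*(8*m−3*x)*(9*m−x+7)

Group: 4*m*(72*m^2−35*m*x+56*m+3*x^2−21*x) + (−2*x+1)*(72*m^2−35*m*x+56*m+3*x^2−21*x); both groups contain (72*m^2−35*m*x+56*m+3*x^2−21*x), so (4*m−2*x+1) is a factor with cofactor 72*m^2−35*m*x+56*m+3*x^2−21*x.
The cofactor groups again: 72*m^2−35*m*x+56*m+3*x^2−21*x = 9*m*(8*m−3*x) + (−x+7)*(8*m−3*x); both groups contain (8*m−3*x), giving (9*m−x+7)*(8*m−3*x).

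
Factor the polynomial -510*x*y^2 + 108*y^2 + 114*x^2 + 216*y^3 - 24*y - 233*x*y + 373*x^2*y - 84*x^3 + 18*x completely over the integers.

-(3*x - 4*y)*(4*x - 9*y - 6)*(7*x - 6*y + 1)

Group: 3*x*(-28*x^2 + 87*x*y + 38*x - 54*y^2 - 27*y + 6) - 4*y*(-28*x^2 + 87*x*y + 38*x - 54*y^2 - 27*y + 6); both groups contain (-28*x^2 + 87*x*y + 38*x - 54*y^2 - 27*y + 6), so (3*x - 4*y) is a factor with cofactor -28*x^2 + 87*x*y + 38*x - 54*y^2 - 27*y + 6.
The cofactor groups again: -28*x^2 + 87*x*y + 38*x - 54*y^2 - 27*y + 6 = -4*x*(7*x - 6*y + 1) + (9*y + 6)*(7*x - 6*y + 1); both groups contain (7*x - 6*y + 1), giving -(4*x - 9*y - 6)*(7*x - 6*y + 1).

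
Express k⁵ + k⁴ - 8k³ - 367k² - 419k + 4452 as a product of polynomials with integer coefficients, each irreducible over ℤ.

(k + 4)(k - 3)(k - 7)(k² + 7k + 53)

Testing divisors of the constant over divisors of the leading coefficient, k = 7 is a root, so (k - 7) is a factor; dividing leaves k⁴ + 8k³ + 48k² - 31k - 636.
Continuing, k = -4 is a root, giving the factor (k + 4) and quotient k³ + 4k² + 32k - 159.
Then k = 3 is a root, so (k - 3) divides it; the quotient is k² + 7k + 53.
The quadratic k² + 7k + 53 has discriminant -163 < 0 and is irreducible over ℤ.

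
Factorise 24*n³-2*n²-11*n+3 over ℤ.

(2*n-1)*(3*n-1)*(4*n+3)

By the rational root theorem, n = 1/2 is a root, so (2*n-1) divides it; the quotient is 12*n²+5*n-3.
The remaining quadratic factors as (3*n-1)(4*n+3).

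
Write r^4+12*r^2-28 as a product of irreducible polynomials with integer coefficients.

Substitute u = r^2 to get a quadratic in u, then factor.
r^2-2 is irreducible over ℤ (2 is not a perfect square).
r^2+14 is irreducible over ℤ (always positive, so no real roots).

(r^2+14)*(r^2-2)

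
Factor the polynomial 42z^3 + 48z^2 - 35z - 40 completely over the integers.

Group as (42z^3 - 35z) + (48z^2 - 40) = 7z(6z^2 - 5) + 8(6z^2 - 5).
Both groups share the factor (6z^2 - 5).

(7z + 8)(6z^2 - 5)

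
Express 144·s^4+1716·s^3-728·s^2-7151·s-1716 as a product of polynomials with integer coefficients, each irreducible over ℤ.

Testing divisors of the constant over divisors of the leading coefficient, s = 13/6 is a root, so (6·s-13) divides it; the quotient is 24·s^3+338·s^2+611·s+132.
Then s = -11/6 is a root, so (6·s+11) divides it; the quotient is 4·s^2+49·s+12.
The remaining quadratic factors as (s+12)(4·s+1).

(4·s+1)·(6·s+11)·(6·s-13)·(s+12)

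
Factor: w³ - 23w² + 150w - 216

(w - 12)(w - 2)(w - 9)

Among the possible rational roots, w = 12 is a root, so (w - 12) is a factor; dividing leaves w² - 11w + 18.
The remaining quadratic factors as (w - 2)(w - 9).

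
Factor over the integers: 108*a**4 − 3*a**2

Factor out 3*a**2, leaving 36*a**2 − 1, which is a difference of two squares.

3*a**2*(6*a + 1)*(6*a − 1)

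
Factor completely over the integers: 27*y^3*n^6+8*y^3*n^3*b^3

n^3*y^3*(3*n+2*b)*(9*n^2−6*n*b+4*b^2)

Factor out y^3*n^3 first: what remains is 27*n^3+8*b^3.
Recognize a sum of cubes with the parts 2*b and 3*n.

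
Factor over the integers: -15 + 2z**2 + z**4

Substitute u = z**2 to get a quadratic in u, then factor.
z**2 + 5 is irreducible over ℤ (always positive, so no real roots).
z**2 - 3 is irreducible over ℤ (3 is not a perfect square).

(z**2 + 5)(z**2 - 3)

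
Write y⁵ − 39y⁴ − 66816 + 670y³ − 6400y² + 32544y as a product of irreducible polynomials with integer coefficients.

Trying the rational-root candidates, y = 12 is a root, so (y − 12) is a factor; dividing leaves y⁴ − 27y³ + 346y² − 2248y + 5568.
Next, y = 8 is a root, so (y − 8) divides it; the quotient is y³ − 19y² + 194y − 696.
Next, y = 6 is a root, giving the factor (y − 6) and quotient y² − 13y + 116.
The quadratic y² − 13y + 116 has discriminant −295 < 0 and is irreducible over ℤ.

(y − 12)(y − 6)(y − 8)(y² − 13y + 116)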